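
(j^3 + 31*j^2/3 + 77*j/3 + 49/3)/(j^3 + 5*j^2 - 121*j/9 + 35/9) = 3*(3*j^2 + 10*j + 7)/(9*j^2 - 18*j + 5)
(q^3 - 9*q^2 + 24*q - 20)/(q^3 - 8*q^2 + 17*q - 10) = (q - 2)/(q - 1)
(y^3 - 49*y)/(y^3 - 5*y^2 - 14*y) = (y + 7)/(y + 2)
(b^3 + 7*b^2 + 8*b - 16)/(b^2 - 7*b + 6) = (b^2 + 8*b + 16)/(b - 6)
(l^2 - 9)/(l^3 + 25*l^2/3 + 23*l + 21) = 3*(l - 3)/(3*l^2 + 16*l + 21)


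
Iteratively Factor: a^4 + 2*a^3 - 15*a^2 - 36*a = (a + 3)*(a^3 - a^2 - 12*a) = (a + 3)^2*(a^2 - 4*a) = a*(a + 3)^2*(a - 4)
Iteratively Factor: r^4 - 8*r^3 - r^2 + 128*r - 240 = (r + 4)*(r^3 - 12*r^2 + 47*r - 60) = (r - 5)*(r + 4)*(r^2 - 7*r + 12) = (r - 5)*(r - 3)*(r + 4)*(r - 4)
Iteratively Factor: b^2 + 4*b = (b)*(b + 4)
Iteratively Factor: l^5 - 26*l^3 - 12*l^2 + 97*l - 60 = (l + 3)*(l^4 - 3*l^3 - 17*l^2 + 39*l - 20) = (l - 5)*(l + 3)*(l^3 + 2*l^2 - 7*l + 4) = (l - 5)*(l - 1)*(l + 3)*(l^2 + 3*l - 4) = (l - 5)*(l - 1)*(l + 3)*(l + 4)*(l - 1)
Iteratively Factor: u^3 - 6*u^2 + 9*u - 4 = (u - 1)*(u^2 - 5*u + 4) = (u - 1)^2*(u - 4)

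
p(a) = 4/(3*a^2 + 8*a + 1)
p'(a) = 4*(-6*a - 8)/(3*a^2 + 8*a + 1)^2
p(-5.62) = 0.08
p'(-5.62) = 0.04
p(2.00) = 0.14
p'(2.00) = -0.10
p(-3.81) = 0.28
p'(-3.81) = 0.30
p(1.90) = 0.15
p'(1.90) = -0.11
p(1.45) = 0.21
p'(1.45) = -0.19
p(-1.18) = -0.94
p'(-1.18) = -0.20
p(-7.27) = 0.04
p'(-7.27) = 0.01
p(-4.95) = 0.11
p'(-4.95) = 0.07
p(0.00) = 4.00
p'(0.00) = -32.00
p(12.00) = 0.01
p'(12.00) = 0.00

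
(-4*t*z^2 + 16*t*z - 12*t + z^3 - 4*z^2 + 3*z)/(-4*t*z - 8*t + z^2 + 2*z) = (z^2 - 4*z + 3)/(z + 2)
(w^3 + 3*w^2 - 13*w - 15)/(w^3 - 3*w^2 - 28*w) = (-w^3 - 3*w^2 + 13*w + 15)/(w*(-w^2 + 3*w + 28))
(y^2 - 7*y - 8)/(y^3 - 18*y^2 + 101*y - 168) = (y + 1)/(y^2 - 10*y + 21)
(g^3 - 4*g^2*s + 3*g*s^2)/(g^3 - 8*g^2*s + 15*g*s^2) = (-g + s)/(-g + 5*s)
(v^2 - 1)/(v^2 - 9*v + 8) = (v + 1)/(v - 8)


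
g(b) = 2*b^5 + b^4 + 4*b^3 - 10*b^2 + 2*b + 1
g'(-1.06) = 44.54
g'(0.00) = 2.00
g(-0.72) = -7.24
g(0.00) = 1.00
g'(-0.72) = 23.82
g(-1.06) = -18.53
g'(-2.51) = 461.46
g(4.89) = 6403.26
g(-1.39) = -38.49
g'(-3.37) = 1342.38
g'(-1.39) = 79.57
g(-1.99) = -120.84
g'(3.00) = 968.00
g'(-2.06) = 239.24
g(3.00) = 592.00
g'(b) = 10*b^4 + 4*b^3 + 12*b^2 - 20*b + 2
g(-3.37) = -1012.74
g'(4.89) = 6376.75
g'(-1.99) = 214.62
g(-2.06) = -136.71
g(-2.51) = -289.83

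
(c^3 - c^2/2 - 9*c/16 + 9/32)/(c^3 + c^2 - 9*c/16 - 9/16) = (c - 1/2)/(c + 1)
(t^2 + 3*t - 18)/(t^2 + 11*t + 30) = (t - 3)/(t + 5)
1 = 1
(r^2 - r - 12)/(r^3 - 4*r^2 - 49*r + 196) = (r + 3)/(r^2 - 49)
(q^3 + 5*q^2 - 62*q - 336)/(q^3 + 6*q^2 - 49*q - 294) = (q - 8)/(q - 7)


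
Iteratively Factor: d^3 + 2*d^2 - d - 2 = (d + 2)*(d^2 - 1) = (d - 1)*(d + 2)*(d + 1)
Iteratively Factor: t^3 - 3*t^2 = (t)*(t^2 - 3*t) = t^2*(t - 3)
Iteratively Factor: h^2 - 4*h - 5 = (h + 1)*(h - 5)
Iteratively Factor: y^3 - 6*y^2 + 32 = (y - 4)*(y^2 - 2*y - 8) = (y - 4)^2*(y + 2)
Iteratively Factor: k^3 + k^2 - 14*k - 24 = (k - 4)*(k^2 + 5*k + 6) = (k - 4)*(k + 2)*(k + 3)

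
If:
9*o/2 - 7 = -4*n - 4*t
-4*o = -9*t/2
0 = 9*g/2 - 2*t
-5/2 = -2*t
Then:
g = 5/9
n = -277/256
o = 45/32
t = 5/4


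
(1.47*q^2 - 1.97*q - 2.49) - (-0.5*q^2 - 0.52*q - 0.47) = 1.97*q^2 - 1.45*q - 2.02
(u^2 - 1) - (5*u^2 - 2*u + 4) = -4*u^2 + 2*u - 5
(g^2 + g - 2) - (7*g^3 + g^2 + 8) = -7*g^3 + g - 10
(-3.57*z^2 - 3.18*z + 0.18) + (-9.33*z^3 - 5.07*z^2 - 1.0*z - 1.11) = -9.33*z^3 - 8.64*z^2 - 4.18*z - 0.93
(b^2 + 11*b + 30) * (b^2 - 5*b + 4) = b^4 + 6*b^3 - 21*b^2 - 106*b + 120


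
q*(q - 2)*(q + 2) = q^3 - 4*q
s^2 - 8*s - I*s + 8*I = (s - 8)*(s - I)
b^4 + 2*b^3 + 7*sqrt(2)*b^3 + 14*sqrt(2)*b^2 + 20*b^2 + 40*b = b*(b + 2)*(b + 2*sqrt(2))*(b + 5*sqrt(2))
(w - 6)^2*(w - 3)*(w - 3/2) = w^4 - 33*w^3/2 + 189*w^2/2 - 216*w + 162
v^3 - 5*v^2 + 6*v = v*(v - 3)*(v - 2)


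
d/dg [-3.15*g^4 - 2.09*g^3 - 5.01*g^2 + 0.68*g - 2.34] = -12.6*g^3 - 6.27*g^2 - 10.02*g + 0.68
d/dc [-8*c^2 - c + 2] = -16*c - 1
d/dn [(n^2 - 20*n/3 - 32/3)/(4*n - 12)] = (3*n^2 - 18*n + 92)/(12*(n^2 - 6*n + 9))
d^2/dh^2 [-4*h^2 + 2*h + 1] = -8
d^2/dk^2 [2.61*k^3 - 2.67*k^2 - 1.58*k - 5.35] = 15.66*k - 5.34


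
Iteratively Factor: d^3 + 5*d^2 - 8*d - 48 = (d + 4)*(d^2 + d - 12) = (d - 3)*(d + 4)*(d + 4)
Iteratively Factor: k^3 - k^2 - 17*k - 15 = (k - 5)*(k^2 + 4*k + 3) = (k - 5)*(k + 3)*(k + 1)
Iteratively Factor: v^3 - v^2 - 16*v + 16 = (v + 4)*(v^2 - 5*v + 4) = (v - 4)*(v + 4)*(v - 1)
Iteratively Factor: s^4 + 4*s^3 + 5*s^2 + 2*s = (s + 2)*(s^3 + 2*s^2 + s) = (s + 1)*(s + 2)*(s^2 + s) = s*(s + 1)*(s + 2)*(s + 1)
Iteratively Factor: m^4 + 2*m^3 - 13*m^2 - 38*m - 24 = (m + 2)*(m^3 - 13*m - 12) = (m + 1)*(m + 2)*(m^2 - m - 12) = (m - 4)*(m + 1)*(m + 2)*(m + 3)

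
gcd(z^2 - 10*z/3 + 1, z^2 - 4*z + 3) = z - 3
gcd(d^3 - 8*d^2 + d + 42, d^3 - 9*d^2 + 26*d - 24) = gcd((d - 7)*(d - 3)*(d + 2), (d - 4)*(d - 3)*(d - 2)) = d - 3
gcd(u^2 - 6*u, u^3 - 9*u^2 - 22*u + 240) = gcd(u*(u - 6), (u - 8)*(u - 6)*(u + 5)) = u - 6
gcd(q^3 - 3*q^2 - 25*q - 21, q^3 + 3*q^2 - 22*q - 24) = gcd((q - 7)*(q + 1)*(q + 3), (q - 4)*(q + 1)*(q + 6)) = q + 1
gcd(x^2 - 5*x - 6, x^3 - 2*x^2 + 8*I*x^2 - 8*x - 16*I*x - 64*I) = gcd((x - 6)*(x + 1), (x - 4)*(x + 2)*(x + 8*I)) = 1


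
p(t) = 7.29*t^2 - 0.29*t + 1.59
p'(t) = 14.58*t - 0.29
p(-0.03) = 1.61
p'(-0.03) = -0.73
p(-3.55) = 94.49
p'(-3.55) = -52.05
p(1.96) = 29.03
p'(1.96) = 28.29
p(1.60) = 19.79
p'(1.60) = 23.04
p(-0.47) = 3.34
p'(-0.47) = -7.14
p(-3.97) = 117.64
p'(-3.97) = -58.17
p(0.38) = 2.53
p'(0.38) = 5.25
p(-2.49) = 47.51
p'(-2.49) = -36.59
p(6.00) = 262.29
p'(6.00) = 87.19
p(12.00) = 1047.87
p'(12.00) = 174.67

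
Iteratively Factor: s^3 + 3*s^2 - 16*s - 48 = (s + 4)*(s^2 - s - 12) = (s + 3)*(s + 4)*(s - 4)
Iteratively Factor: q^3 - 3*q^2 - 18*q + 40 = (q - 5)*(q^2 + 2*q - 8) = (q - 5)*(q - 2)*(q + 4)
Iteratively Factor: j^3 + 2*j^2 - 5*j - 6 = (j - 2)*(j^2 + 4*j + 3) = (j - 2)*(j + 3)*(j + 1)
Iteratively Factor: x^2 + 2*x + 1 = (x + 1)*(x + 1)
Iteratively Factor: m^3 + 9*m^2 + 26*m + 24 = (m + 3)*(m^2 + 6*m + 8) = (m + 3)*(m + 4)*(m + 2)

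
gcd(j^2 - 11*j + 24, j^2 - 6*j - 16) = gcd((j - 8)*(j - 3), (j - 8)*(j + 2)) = j - 8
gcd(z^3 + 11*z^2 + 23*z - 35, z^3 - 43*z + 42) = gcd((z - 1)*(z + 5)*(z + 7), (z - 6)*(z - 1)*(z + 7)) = z^2 + 6*z - 7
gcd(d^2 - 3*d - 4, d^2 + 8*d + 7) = d + 1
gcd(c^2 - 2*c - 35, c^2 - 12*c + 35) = c - 7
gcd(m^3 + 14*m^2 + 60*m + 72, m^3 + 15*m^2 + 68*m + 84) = m^2 + 8*m + 12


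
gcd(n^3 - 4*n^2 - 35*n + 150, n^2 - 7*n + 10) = n - 5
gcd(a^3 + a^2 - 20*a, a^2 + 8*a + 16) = 1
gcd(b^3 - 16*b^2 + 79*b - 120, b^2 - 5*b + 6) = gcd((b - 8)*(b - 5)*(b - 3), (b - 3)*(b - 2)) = b - 3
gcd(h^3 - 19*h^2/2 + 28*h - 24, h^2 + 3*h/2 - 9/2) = h - 3/2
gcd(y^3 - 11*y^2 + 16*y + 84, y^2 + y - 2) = y + 2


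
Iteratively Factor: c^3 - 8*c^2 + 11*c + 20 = (c - 4)*(c^2 - 4*c - 5) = (c - 5)*(c - 4)*(c + 1)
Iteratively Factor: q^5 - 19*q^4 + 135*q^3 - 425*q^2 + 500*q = (q - 5)*(q^4 - 14*q^3 + 65*q^2 - 100*q) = (q - 5)^2*(q^3 - 9*q^2 + 20*q) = (q - 5)^2*(q - 4)*(q^2 - 5*q) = q*(q - 5)^2*(q - 4)*(q - 5)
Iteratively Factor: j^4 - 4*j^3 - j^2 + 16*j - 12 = (j - 1)*(j^3 - 3*j^2 - 4*j + 12) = (j - 3)*(j - 1)*(j^2 - 4) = (j - 3)*(j - 1)*(j + 2)*(j - 2)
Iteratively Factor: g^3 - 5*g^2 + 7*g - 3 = (g - 1)*(g^2 - 4*g + 3) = (g - 1)^2*(g - 3)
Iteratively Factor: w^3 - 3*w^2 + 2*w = (w)*(w^2 - 3*w + 2) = w*(w - 2)*(w - 1)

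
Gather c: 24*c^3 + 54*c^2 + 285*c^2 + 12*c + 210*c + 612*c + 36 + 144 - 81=24*c^3 + 339*c^2 + 834*c + 99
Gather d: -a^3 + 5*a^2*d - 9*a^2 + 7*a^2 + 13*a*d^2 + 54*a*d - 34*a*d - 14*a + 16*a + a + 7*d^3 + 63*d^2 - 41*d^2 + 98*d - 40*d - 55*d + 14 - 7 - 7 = -a^3 - 2*a^2 + 3*a + 7*d^3 + d^2*(13*a + 22) + d*(5*a^2 + 20*a + 3)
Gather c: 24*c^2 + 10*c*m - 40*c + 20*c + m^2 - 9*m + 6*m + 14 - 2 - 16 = 24*c^2 + c*(10*m - 20) + m^2 - 3*m - 4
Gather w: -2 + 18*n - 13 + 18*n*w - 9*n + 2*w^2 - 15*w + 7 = 9*n + 2*w^2 + w*(18*n - 15) - 8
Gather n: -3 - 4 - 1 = -8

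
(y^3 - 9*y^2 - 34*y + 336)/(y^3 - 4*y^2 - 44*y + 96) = (y - 7)/(y - 2)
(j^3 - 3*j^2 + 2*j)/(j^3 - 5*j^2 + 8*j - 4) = j/(j - 2)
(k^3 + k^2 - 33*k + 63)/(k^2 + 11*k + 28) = (k^2 - 6*k + 9)/(k + 4)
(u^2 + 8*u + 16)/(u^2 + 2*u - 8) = (u + 4)/(u - 2)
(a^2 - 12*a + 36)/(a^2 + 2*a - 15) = (a^2 - 12*a + 36)/(a^2 + 2*a - 15)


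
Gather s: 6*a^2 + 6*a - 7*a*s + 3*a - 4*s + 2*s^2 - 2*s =6*a^2 + 9*a + 2*s^2 + s*(-7*a - 6)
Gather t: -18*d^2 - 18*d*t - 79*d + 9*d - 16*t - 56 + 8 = -18*d^2 - 70*d + t*(-18*d - 16) - 48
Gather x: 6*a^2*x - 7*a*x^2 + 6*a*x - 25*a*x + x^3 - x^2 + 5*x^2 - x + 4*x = x^3 + x^2*(4 - 7*a) + x*(6*a^2 - 19*a + 3)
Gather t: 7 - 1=6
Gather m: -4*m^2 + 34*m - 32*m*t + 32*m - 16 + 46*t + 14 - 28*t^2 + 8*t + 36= -4*m^2 + m*(66 - 32*t) - 28*t^2 + 54*t + 34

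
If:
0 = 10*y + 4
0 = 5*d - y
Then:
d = -2/25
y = -2/5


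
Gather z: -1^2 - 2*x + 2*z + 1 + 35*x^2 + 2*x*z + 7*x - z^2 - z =35*x^2 + 5*x - z^2 + z*(2*x + 1)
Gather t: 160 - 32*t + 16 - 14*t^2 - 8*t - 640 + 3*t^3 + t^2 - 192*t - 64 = 3*t^3 - 13*t^2 - 232*t - 528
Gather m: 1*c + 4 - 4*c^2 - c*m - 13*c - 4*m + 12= -4*c^2 - 12*c + m*(-c - 4) + 16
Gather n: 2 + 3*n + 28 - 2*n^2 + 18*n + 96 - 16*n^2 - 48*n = -18*n^2 - 27*n + 126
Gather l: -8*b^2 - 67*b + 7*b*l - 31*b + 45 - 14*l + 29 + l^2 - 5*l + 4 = -8*b^2 - 98*b + l^2 + l*(7*b - 19) + 78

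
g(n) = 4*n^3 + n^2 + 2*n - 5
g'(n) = 12*n^2 + 2*n + 2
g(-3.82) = -221.02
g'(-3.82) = 169.47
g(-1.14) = -11.91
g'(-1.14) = 15.32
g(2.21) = 47.48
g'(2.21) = 65.03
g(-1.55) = -20.59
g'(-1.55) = 27.73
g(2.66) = 82.68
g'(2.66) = 92.23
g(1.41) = 11.02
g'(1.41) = 28.68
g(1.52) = 14.40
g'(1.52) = 32.76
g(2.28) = 52.17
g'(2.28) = 68.94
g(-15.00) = -13310.00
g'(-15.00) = 2672.00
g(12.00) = 7075.00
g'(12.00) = 1754.00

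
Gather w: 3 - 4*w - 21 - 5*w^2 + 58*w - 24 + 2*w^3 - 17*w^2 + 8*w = 2*w^3 - 22*w^2 + 62*w - 42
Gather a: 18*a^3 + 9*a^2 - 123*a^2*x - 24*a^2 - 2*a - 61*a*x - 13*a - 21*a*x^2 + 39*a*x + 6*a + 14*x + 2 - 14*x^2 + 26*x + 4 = 18*a^3 + a^2*(-123*x - 15) + a*(-21*x^2 - 22*x - 9) - 14*x^2 + 40*x + 6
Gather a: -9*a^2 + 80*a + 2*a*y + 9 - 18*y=-9*a^2 + a*(2*y + 80) - 18*y + 9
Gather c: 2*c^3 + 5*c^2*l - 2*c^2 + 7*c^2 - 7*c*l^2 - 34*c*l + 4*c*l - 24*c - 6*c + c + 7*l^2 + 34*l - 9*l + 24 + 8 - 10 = 2*c^3 + c^2*(5*l + 5) + c*(-7*l^2 - 30*l - 29) + 7*l^2 + 25*l + 22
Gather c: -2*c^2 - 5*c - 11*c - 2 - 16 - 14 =-2*c^2 - 16*c - 32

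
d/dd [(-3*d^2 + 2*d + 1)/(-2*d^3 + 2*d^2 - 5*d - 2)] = (-6*d^4 + 8*d^3 + 17*d^2 + 8*d + 1)/(4*d^6 - 8*d^5 + 24*d^4 - 12*d^3 + 17*d^2 + 20*d + 4)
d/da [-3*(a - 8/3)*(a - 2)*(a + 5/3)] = -9*a^2 + 18*a + 22/3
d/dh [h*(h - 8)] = 2*h - 8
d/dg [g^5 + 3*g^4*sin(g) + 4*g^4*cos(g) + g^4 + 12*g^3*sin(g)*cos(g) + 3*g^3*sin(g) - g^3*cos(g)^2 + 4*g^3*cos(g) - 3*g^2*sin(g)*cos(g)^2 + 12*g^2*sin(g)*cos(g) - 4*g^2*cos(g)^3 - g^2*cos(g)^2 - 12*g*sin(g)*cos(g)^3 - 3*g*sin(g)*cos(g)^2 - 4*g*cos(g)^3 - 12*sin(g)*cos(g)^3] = -4*g^4*sin(g) + 3*g^4*cos(g) + 5*g^4 + 8*g^3*sin(g) + g^3*sin(2*g) + 19*g^3*cos(g) + 12*g^3*cos(2*g) + 4*g^3 + 12*g^2*sin(g) + 19*g^2*sin(2*g) + 3*g^2*sin(3*g) + 45*g^2*cos(g)/4 + 21*g^2*cos(2*g)/2 - 9*g^2*cos(3*g)/4 - 3*g^2/2 + 3*g*sin(g)/2 + 12*g*sin(2*g) + 3*g*sin(3*g)/2 - 27*g*cos(g)/4 - 12*g*cos(2*g)^2 - 7*g*cos(2*g) - 17*g*cos(3*g)/4 + 5*g - 3*sin(g)/4 - 3*sin(2*g) - 3*sin(3*g)/4 - 3*sin(4*g)/2 - 3*cos(g) - 12*cos(2*g)^2 - 6*cos(2*g) - cos(3*g) + 6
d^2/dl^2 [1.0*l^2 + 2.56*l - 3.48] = 2.00000000000000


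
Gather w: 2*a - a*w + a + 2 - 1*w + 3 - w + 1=3*a + w*(-a - 2) + 6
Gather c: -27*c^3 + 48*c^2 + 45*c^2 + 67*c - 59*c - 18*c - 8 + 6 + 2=-27*c^3 + 93*c^2 - 10*c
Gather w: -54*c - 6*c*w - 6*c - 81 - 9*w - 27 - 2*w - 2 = -60*c + w*(-6*c - 11) - 110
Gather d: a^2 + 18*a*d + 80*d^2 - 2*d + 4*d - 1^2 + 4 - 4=a^2 + 80*d^2 + d*(18*a + 2) - 1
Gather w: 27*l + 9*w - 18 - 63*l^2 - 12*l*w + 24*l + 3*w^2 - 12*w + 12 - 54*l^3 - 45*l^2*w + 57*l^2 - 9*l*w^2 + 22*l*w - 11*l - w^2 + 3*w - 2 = -54*l^3 - 6*l^2 + 40*l + w^2*(2 - 9*l) + w*(-45*l^2 + 10*l) - 8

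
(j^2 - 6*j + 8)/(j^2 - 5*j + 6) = (j - 4)/(j - 3)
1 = 1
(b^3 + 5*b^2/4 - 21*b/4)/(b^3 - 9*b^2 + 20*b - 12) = b*(4*b^2 + 5*b - 21)/(4*(b^3 - 9*b^2 + 20*b - 12))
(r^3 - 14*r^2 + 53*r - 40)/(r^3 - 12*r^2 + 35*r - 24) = (r - 5)/(r - 3)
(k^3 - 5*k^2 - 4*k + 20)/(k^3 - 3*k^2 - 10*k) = (k - 2)/k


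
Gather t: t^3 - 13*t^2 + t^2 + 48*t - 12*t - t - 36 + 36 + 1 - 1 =t^3 - 12*t^2 + 35*t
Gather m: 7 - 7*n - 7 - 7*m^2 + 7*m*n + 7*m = -7*m^2 + m*(7*n + 7) - 7*n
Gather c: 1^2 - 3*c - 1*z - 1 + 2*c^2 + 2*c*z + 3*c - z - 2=2*c^2 + 2*c*z - 2*z - 2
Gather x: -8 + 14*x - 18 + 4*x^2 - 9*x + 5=4*x^2 + 5*x - 21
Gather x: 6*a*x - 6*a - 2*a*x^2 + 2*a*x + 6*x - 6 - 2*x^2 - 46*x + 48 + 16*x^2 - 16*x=-6*a + x^2*(14 - 2*a) + x*(8*a - 56) + 42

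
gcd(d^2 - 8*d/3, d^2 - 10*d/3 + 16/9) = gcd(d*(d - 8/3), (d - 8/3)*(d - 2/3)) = d - 8/3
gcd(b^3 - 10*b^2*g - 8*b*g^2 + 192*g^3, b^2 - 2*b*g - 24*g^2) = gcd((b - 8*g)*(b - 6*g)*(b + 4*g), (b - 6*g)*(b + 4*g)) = b^2 - 2*b*g - 24*g^2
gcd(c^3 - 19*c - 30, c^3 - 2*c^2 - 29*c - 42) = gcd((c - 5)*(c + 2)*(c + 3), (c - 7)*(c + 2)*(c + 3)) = c^2 + 5*c + 6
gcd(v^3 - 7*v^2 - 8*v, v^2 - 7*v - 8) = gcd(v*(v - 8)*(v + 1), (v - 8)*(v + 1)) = v^2 - 7*v - 8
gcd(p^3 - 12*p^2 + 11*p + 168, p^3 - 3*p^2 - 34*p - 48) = p^2 - 5*p - 24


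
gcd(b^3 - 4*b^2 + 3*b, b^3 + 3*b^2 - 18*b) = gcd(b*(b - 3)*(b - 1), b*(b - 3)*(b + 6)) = b^2 - 3*b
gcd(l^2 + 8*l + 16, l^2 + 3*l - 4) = l + 4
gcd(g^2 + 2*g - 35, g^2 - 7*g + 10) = g - 5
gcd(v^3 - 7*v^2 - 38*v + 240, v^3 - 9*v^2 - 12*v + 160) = v^2 - 13*v + 40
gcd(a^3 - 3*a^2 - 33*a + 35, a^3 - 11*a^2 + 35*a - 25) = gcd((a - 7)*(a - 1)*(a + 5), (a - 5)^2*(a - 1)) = a - 1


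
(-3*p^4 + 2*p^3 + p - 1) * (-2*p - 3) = 6*p^5 + 5*p^4 - 6*p^3 - 2*p^2 - p + 3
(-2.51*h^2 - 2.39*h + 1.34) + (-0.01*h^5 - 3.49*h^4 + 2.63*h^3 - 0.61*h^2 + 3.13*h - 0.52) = -0.01*h^5 - 3.49*h^4 + 2.63*h^3 - 3.12*h^2 + 0.74*h + 0.82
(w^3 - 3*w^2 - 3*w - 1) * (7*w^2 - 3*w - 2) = 7*w^5 - 24*w^4 - 14*w^3 + 8*w^2 + 9*w + 2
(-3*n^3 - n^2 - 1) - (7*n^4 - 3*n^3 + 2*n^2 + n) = -7*n^4 - 3*n^2 - n - 1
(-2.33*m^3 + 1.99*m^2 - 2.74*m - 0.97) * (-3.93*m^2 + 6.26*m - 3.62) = 9.1569*m^5 - 22.4065*m^4 + 31.6602*m^3 - 20.5441*m^2 + 3.8466*m + 3.5114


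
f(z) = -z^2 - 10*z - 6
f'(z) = -2*z - 10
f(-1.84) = 9.01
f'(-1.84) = -6.32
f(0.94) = -16.28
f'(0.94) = -11.88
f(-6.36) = 17.15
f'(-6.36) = 2.72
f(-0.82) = 1.53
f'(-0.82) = -8.36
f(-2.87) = 14.46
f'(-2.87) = -4.26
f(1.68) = -25.62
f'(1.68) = -13.36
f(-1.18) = 4.41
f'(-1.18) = -7.64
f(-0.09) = -5.11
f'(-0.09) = -9.82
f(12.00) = -270.00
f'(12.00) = -34.00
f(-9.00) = 3.00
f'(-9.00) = 8.00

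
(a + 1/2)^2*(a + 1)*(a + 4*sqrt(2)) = a^4 + 2*a^3 + 4*sqrt(2)*a^3 + 5*a^2/4 + 8*sqrt(2)*a^2 + a/4 + 5*sqrt(2)*a + sqrt(2)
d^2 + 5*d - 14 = (d - 2)*(d + 7)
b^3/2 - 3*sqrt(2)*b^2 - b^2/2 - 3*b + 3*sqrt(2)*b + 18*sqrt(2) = (b/2 + 1)*(b - 3)*(b - 6*sqrt(2))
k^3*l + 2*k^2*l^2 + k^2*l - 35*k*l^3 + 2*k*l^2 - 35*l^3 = (k - 5*l)*(k + 7*l)*(k*l + l)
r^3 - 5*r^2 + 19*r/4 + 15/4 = (r - 3)*(r - 5/2)*(r + 1/2)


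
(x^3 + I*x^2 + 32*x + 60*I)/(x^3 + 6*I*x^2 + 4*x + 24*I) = (x^2 - I*x + 30)/(x^2 + 4*I*x + 12)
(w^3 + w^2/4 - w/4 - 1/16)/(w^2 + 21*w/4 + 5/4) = (w^2 - 1/4)/(w + 5)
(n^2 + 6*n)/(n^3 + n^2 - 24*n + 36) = n/(n^2 - 5*n + 6)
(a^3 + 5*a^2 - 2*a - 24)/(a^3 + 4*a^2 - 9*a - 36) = (a - 2)/(a - 3)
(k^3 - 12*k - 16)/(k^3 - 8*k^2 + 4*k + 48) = (k + 2)/(k - 6)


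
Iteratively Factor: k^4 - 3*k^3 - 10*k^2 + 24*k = (k)*(k^3 - 3*k^2 - 10*k + 24) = k*(k - 2)*(k^2 - k - 12) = k*(k - 2)*(k + 3)*(k - 4)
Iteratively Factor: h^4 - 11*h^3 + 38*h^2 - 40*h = (h - 5)*(h^3 - 6*h^2 + 8*h) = (h - 5)*(h - 2)*(h^2 - 4*h) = (h - 5)*(h - 4)*(h - 2)*(h)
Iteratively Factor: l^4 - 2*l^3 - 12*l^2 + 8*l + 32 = (l + 2)*(l^3 - 4*l^2 - 4*l + 16) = (l - 4)*(l + 2)*(l^2 - 4) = (l - 4)*(l + 2)^2*(l - 2)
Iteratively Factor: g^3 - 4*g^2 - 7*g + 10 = (g + 2)*(g^2 - 6*g + 5) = (g - 1)*(g + 2)*(g - 5)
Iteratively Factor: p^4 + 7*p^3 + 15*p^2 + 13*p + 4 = (p + 1)*(p^3 + 6*p^2 + 9*p + 4) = (p + 1)*(p + 4)*(p^2 + 2*p + 1) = (p + 1)^2*(p + 4)*(p + 1)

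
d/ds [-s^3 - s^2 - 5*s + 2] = -3*s^2 - 2*s - 5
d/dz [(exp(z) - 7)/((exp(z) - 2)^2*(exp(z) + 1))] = 2*(-exp(2*z) + 10*exp(z) - 1)*exp(z)/(exp(5*z) - 4*exp(4*z) + exp(3*z) + 10*exp(2*z) - 4*exp(z) - 8)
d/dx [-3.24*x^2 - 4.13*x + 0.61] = -6.48*x - 4.13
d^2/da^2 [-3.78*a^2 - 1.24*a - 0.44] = -7.56000000000000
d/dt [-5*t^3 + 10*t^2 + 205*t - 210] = -15*t^2 + 20*t + 205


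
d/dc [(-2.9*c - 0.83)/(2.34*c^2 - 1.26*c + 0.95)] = (6.786*c^2 + 3.8844*c - 3.8008)/(5.4756*c^4 - 5.8968*c^3 + 6.0336*c^2 - 2.394*c + 0.9025)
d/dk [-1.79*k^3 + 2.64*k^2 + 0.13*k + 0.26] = -5.37*k^2 + 5.28*k + 0.13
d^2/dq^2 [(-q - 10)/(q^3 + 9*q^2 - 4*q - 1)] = 2*(-(q + 10)*(3*q^2 + 18*q - 4)^2 + (3*q^2 + 18*q + 3*(q + 3)*(q + 10) - 4)*(q^3 + 9*q^2 - 4*q - 1))/(q^3 + 9*q^2 - 4*q - 1)^3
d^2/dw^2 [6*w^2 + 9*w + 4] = 12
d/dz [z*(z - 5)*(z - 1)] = 3*z^2 - 12*z + 5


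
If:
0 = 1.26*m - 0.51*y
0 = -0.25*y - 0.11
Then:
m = -0.18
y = -0.44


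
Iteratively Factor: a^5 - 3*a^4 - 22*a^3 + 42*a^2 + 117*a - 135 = (a - 5)*(a^4 + 2*a^3 - 12*a^2 - 18*a + 27) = (a - 5)*(a - 1)*(a^3 + 3*a^2 - 9*a - 27) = (a - 5)*(a - 1)*(a + 3)*(a^2 - 9) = (a - 5)*(a - 3)*(a - 1)*(a + 3)*(a + 3)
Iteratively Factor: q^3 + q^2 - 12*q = (q + 4)*(q^2 - 3*q) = (q - 3)*(q + 4)*(q)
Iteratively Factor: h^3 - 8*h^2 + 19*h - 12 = (h - 3)*(h^2 - 5*h + 4) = (h - 3)*(h - 1)*(h - 4)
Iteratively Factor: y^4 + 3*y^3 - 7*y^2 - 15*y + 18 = (y + 3)*(y^3 - 7*y + 6) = (y - 1)*(y + 3)*(y^2 + y - 6) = (y - 1)*(y + 3)^2*(y - 2)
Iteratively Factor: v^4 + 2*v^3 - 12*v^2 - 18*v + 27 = (v + 3)*(v^3 - v^2 - 9*v + 9) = (v + 3)^2*(v^2 - 4*v + 3) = (v - 1)*(v + 3)^2*(v - 3)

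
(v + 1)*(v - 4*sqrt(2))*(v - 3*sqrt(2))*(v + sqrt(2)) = v^4 - 6*sqrt(2)*v^3 + v^3 - 6*sqrt(2)*v^2 + 10*v^2 + 10*v + 24*sqrt(2)*v + 24*sqrt(2)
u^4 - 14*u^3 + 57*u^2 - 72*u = u*(u - 8)*(u - 3)^2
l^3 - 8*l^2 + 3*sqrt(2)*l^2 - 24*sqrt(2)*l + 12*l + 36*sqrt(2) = (l - 6)*(l - 2)*(l + 3*sqrt(2))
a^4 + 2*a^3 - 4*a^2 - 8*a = a*(a - 2)*(a + 2)^2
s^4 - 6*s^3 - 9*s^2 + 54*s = s*(s - 6)*(s - 3)*(s + 3)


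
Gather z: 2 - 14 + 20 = 8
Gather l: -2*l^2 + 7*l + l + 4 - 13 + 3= -2*l^2 + 8*l - 6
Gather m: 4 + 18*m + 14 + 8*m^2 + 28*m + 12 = 8*m^2 + 46*m + 30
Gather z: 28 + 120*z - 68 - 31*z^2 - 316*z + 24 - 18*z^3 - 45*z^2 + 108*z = -18*z^3 - 76*z^2 - 88*z - 16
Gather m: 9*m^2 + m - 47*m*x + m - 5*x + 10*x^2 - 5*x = 9*m^2 + m*(2 - 47*x) + 10*x^2 - 10*x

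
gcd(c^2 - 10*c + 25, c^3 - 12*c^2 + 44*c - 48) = 1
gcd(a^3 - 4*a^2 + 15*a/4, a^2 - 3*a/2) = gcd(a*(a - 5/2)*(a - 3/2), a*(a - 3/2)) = a^2 - 3*a/2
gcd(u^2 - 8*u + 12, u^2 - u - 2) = u - 2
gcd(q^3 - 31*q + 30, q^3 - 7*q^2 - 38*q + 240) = q^2 + q - 30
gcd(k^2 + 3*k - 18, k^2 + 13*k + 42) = k + 6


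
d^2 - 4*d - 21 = (d - 7)*(d + 3)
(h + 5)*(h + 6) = h^2 + 11*h + 30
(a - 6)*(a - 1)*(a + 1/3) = a^3 - 20*a^2/3 + 11*a/3 + 2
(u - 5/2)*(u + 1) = u^2 - 3*u/2 - 5/2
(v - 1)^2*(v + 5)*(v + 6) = v^4 + 9*v^3 + 9*v^2 - 49*v + 30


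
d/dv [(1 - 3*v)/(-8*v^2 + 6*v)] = (-12*v^2 + 8*v - 3)/(2*v^2*(16*v^2 - 24*v + 9))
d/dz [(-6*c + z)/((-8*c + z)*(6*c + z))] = ((-6*c + z)*(8*c - z) + (6*c - z)*(6*c + z) - (6*c + z)*(8*c - z))/((6*c + z)^2*(8*c - z)^2)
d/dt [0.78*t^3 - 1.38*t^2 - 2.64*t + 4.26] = 2.34*t^2 - 2.76*t - 2.64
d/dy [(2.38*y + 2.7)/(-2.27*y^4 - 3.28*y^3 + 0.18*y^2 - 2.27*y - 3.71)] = (16.2078*y^4 + 40.1288*y^3 + 26.1396*y^2 - 0.972*y - 2.7008)/(5.1529*y^8 + 14.8912*y^7 + 9.9412*y^6 + 9.125*y^5 + 31.767*y^4 + 23.5204*y^3 + 3.8173*y^2 + 16.8434*y + 13.7641)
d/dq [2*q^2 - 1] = 4*q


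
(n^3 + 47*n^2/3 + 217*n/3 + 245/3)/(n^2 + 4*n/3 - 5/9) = 3*(n^2 + 14*n + 49)/(3*n - 1)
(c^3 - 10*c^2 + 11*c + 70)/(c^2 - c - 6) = (c^2 - 12*c + 35)/(c - 3)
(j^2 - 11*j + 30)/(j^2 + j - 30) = (j - 6)/(j + 6)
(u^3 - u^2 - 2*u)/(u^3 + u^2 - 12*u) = (u^2 - u - 2)/(u^2 + u - 12)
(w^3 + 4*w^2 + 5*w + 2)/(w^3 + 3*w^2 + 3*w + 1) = (w + 2)/(w + 1)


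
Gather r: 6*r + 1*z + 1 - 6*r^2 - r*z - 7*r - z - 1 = -6*r^2 + r*(-z - 1)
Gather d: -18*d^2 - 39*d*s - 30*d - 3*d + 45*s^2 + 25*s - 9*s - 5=-18*d^2 + d*(-39*s - 33) + 45*s^2 + 16*s - 5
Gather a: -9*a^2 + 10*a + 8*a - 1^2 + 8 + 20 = -9*a^2 + 18*a + 27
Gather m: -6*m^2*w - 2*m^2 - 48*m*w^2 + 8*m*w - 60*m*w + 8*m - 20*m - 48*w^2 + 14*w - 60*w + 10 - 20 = m^2*(-6*w - 2) + m*(-48*w^2 - 52*w - 12) - 48*w^2 - 46*w - 10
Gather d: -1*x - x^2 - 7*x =-x^2 - 8*x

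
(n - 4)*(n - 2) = n^2 - 6*n + 8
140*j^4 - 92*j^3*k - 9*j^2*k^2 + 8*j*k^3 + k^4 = (-2*j + k)^2*(5*j + k)*(7*j + k)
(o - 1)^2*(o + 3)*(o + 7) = o^4 + 8*o^3 + 2*o^2 - 32*o + 21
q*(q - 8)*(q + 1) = q^3 - 7*q^2 - 8*q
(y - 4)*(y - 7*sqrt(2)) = y^2 - 7*sqrt(2)*y - 4*y + 28*sqrt(2)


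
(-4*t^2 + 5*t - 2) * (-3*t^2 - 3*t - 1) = 12*t^4 - 3*t^3 - 5*t^2 + t + 2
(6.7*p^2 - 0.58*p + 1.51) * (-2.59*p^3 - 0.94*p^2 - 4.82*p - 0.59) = -17.353*p^5 - 4.7958*p^4 - 35.6597*p^3 - 2.5768*p^2 - 6.936*p - 0.8909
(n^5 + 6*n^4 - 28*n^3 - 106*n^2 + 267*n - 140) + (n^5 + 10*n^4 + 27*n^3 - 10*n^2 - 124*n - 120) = 2*n^5 + 16*n^4 - n^3 - 116*n^2 + 143*n - 260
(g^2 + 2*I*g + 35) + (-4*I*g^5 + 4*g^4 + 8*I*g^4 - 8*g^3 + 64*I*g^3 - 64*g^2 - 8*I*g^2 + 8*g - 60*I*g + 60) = -4*I*g^5 + 4*g^4 + 8*I*g^4 - 8*g^3 + 64*I*g^3 - 63*g^2 - 8*I*g^2 + 8*g - 58*I*g + 95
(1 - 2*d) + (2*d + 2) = 3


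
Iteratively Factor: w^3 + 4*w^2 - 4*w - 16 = (w + 2)*(w^2 + 2*w - 8) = (w + 2)*(w + 4)*(w - 2)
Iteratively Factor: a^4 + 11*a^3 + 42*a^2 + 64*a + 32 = (a + 4)*(a^3 + 7*a^2 + 14*a + 8) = (a + 2)*(a + 4)*(a^2 + 5*a + 4) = (a + 2)*(a + 4)^2*(a + 1)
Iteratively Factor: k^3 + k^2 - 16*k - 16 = (k - 4)*(k^2 + 5*k + 4) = (k - 4)*(k + 4)*(k + 1)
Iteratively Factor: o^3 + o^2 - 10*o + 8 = (o - 1)*(o^2 + 2*o - 8) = (o - 1)*(o + 4)*(o - 2)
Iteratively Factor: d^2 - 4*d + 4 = (d - 2)*(d - 2)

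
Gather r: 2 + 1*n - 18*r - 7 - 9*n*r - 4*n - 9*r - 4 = -3*n + r*(-9*n - 27) - 9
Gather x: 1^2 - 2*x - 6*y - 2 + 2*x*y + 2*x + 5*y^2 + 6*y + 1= 2*x*y + 5*y^2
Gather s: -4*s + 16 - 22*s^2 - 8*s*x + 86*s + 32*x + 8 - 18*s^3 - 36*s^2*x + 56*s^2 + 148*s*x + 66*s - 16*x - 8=-18*s^3 + s^2*(34 - 36*x) + s*(140*x + 148) + 16*x + 16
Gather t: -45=-45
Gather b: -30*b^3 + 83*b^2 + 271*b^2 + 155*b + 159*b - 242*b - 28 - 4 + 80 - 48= -30*b^3 + 354*b^2 + 72*b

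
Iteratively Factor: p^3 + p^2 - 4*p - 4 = (p + 2)*(p^2 - p - 2) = (p - 2)*(p + 2)*(p + 1)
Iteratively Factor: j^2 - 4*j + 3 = (j - 3)*(j - 1)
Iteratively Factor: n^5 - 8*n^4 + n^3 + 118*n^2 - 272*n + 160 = (n + 4)*(n^4 - 12*n^3 + 49*n^2 - 78*n + 40) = (n - 4)*(n + 4)*(n^3 - 8*n^2 + 17*n - 10) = (n - 4)*(n - 2)*(n + 4)*(n^2 - 6*n + 5) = (n - 4)*(n - 2)*(n - 1)*(n + 4)*(n - 5)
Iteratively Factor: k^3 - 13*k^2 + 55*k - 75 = (k - 5)*(k^2 - 8*k + 15) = (k - 5)*(k - 3)*(k - 5)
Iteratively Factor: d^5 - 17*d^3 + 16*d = (d + 1)*(d^4 - d^3 - 16*d^2 + 16*d) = d*(d + 1)*(d^3 - d^2 - 16*d + 16) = d*(d + 1)*(d + 4)*(d^2 - 5*d + 4) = d*(d - 1)*(d + 1)*(d + 4)*(d - 4)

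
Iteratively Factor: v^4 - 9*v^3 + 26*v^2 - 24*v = (v - 3)*(v^3 - 6*v^2 + 8*v) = (v - 4)*(v - 3)*(v^2 - 2*v) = (v - 4)*(v - 3)*(v - 2)*(v)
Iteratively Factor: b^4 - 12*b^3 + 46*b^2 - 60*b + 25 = (b - 5)*(b^3 - 7*b^2 + 11*b - 5) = (b - 5)*(b - 1)*(b^2 - 6*b + 5) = (b - 5)^2*(b - 1)*(b - 1)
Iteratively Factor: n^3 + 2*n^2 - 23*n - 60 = (n + 3)*(n^2 - n - 20) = (n + 3)*(n + 4)*(n - 5)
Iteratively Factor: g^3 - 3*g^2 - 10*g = (g)*(g^2 - 3*g - 10) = g*(g + 2)*(g - 5)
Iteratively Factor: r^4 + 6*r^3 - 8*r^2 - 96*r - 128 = (r + 2)*(r^3 + 4*r^2 - 16*r - 64) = (r + 2)*(r + 4)*(r^2 - 16) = (r + 2)*(r + 4)^2*(r - 4)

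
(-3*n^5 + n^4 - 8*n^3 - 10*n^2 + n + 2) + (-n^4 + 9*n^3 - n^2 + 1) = -3*n^5 + n^3 - 11*n^2 + n + 3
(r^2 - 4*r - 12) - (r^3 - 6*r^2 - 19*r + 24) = -r^3 + 7*r^2 + 15*r - 36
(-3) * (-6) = 18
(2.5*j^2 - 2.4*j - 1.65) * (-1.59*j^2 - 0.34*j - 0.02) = -3.975*j^4 + 2.966*j^3 + 3.3895*j^2 + 0.609*j + 0.033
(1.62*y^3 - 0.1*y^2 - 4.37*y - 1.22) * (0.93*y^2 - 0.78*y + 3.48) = 1.5066*y^5 - 1.3566*y^4 + 1.6515*y^3 + 1.926*y^2 - 14.256*y - 4.2456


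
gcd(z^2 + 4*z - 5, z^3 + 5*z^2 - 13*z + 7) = z - 1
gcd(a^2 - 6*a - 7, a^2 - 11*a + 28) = a - 7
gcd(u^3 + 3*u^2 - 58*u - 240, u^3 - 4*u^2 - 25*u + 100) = u + 5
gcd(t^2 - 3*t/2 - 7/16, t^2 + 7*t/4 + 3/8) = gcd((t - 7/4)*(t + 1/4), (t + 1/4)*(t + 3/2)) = t + 1/4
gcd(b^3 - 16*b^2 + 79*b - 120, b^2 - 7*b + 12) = b - 3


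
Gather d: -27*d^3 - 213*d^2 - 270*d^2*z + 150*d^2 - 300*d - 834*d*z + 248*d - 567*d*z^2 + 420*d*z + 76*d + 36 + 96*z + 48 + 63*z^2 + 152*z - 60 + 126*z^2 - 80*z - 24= -27*d^3 + d^2*(-270*z - 63) + d*(-567*z^2 - 414*z + 24) + 189*z^2 + 168*z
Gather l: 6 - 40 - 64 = -98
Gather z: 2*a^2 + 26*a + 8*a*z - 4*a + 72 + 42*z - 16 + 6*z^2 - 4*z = 2*a^2 + 22*a + 6*z^2 + z*(8*a + 38) + 56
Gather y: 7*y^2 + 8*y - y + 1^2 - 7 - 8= 7*y^2 + 7*y - 14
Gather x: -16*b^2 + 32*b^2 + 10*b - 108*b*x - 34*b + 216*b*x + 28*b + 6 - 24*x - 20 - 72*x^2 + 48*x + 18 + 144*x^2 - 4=16*b^2 + 4*b + 72*x^2 + x*(108*b + 24)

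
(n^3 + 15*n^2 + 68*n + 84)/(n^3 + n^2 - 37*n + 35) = (n^2 + 8*n + 12)/(n^2 - 6*n + 5)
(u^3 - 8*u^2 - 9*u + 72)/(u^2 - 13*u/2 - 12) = 2*(u^2 - 9)/(2*u + 3)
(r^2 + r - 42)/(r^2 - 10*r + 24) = (r + 7)/(r - 4)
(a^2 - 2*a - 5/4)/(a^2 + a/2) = (a - 5/2)/a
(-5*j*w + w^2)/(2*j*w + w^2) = (-5*j + w)/(2*j + w)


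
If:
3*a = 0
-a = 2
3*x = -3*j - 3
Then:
No Solution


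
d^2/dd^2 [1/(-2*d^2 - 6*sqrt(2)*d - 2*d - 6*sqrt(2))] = (d^2 + d + 3*sqrt(2)*d - (2*d + 1 + 3*sqrt(2))^2 + 3*sqrt(2))/(d^2 + d + 3*sqrt(2)*d + 3*sqrt(2))^3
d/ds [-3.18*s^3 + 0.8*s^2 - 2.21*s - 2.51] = -9.54*s^2 + 1.6*s - 2.21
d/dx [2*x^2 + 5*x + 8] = 4*x + 5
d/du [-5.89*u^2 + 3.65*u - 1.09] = 3.65 - 11.78*u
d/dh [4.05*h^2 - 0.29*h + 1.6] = 8.1*h - 0.29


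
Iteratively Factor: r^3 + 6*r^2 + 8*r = (r)*(r^2 + 6*r + 8) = r*(r + 4)*(r + 2)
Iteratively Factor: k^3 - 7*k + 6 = (k - 2)*(k^2 + 2*k - 3) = (k - 2)*(k - 1)*(k + 3)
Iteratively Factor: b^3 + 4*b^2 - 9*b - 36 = (b + 4)*(b^2 - 9) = (b - 3)*(b + 4)*(b + 3)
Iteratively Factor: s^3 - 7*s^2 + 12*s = (s - 3)*(s^2 - 4*s) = s*(s - 3)*(s - 4)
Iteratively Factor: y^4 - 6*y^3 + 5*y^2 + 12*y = (y + 1)*(y^3 - 7*y^2 + 12*y) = y*(y + 1)*(y^2 - 7*y + 12) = y*(y - 3)*(y + 1)*(y - 4)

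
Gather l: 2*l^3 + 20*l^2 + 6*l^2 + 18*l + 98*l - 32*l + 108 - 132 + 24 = 2*l^3 + 26*l^2 + 84*l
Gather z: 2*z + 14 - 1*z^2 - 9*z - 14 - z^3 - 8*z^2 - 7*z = -z^3 - 9*z^2 - 14*z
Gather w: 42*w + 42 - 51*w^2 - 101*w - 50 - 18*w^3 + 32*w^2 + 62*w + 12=-18*w^3 - 19*w^2 + 3*w + 4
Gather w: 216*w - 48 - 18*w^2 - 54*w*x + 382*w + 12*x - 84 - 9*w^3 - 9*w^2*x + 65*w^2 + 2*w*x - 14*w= -9*w^3 + w^2*(47 - 9*x) + w*(584 - 52*x) + 12*x - 132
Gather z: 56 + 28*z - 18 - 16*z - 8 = 12*z + 30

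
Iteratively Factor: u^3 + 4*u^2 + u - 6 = (u + 2)*(u^2 + 2*u - 3) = (u + 2)*(u + 3)*(u - 1)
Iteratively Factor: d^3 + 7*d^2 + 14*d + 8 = (d + 1)*(d^2 + 6*d + 8) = (d + 1)*(d + 2)*(d + 4)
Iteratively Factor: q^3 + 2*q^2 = (q)*(q^2 + 2*q) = q*(q + 2)*(q)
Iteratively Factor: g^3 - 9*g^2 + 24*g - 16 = (g - 4)*(g^2 - 5*g + 4) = (g - 4)^2*(g - 1)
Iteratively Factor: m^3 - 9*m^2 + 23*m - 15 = (m - 5)*(m^2 - 4*m + 3) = (m - 5)*(m - 3)*(m - 1)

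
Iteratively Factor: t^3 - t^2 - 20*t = (t - 5)*(t^2 + 4*t) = t*(t - 5)*(t + 4)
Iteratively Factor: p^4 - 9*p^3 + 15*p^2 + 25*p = (p - 5)*(p^3 - 4*p^2 - 5*p) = p*(p - 5)*(p^2 - 4*p - 5) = p*(p - 5)^2*(p + 1)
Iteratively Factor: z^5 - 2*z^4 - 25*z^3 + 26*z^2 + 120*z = (z - 3)*(z^4 + z^3 - 22*z^2 - 40*z) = (z - 5)*(z - 3)*(z^3 + 6*z^2 + 8*z) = (z - 5)*(z - 3)*(z + 4)*(z^2 + 2*z) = (z - 5)*(z - 3)*(z + 2)*(z + 4)*(z)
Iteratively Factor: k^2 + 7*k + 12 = (k + 3)*(k + 4)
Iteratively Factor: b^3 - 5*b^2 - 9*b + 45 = (b - 5)*(b^2 - 9) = (b - 5)*(b + 3)*(b - 3)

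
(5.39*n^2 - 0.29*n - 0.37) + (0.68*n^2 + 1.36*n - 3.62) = 6.07*n^2 + 1.07*n - 3.99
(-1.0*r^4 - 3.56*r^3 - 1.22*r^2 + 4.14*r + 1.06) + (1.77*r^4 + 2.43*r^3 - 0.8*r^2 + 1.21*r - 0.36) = 0.77*r^4 - 1.13*r^3 - 2.02*r^2 + 5.35*r + 0.7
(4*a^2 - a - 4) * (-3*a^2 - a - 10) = -12*a^4 - a^3 - 27*a^2 + 14*a + 40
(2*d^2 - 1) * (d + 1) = 2*d^3 + 2*d^2 - d - 1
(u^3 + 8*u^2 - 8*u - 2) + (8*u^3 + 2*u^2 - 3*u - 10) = 9*u^3 + 10*u^2 - 11*u - 12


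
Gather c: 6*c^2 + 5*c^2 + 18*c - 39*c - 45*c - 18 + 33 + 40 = 11*c^2 - 66*c + 55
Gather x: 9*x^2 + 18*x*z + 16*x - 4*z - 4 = 9*x^2 + x*(18*z + 16) - 4*z - 4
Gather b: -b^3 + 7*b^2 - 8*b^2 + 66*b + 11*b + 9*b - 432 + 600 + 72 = -b^3 - b^2 + 86*b + 240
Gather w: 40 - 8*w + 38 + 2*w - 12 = 66 - 6*w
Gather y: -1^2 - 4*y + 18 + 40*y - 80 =36*y - 63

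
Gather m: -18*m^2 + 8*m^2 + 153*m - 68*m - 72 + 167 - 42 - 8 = -10*m^2 + 85*m + 45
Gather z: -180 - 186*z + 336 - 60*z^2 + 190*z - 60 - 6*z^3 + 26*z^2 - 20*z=-6*z^3 - 34*z^2 - 16*z + 96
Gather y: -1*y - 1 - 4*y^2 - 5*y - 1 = -4*y^2 - 6*y - 2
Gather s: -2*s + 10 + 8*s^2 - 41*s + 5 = 8*s^2 - 43*s + 15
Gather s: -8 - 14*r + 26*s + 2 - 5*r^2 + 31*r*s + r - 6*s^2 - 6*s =-5*r^2 - 13*r - 6*s^2 + s*(31*r + 20) - 6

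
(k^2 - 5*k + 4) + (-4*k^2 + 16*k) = -3*k^2 + 11*k + 4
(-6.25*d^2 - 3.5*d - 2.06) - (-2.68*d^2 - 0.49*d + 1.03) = -3.57*d^2 - 3.01*d - 3.09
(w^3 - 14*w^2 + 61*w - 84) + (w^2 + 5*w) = w^3 - 13*w^2 + 66*w - 84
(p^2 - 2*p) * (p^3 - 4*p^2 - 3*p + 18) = p^5 - 6*p^4 + 5*p^3 + 24*p^2 - 36*p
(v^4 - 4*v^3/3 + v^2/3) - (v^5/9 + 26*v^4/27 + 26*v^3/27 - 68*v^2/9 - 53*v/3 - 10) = -v^5/9 + v^4/27 - 62*v^3/27 + 71*v^2/9 + 53*v/3 + 10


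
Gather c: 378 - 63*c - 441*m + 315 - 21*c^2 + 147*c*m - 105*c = -21*c^2 + c*(147*m - 168) - 441*m + 693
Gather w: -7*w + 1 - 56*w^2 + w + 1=-56*w^2 - 6*w + 2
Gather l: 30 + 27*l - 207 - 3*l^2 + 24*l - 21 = -3*l^2 + 51*l - 198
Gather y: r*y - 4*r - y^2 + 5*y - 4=-4*r - y^2 + y*(r + 5) - 4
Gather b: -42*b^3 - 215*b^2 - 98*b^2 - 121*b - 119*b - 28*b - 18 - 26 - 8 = -42*b^3 - 313*b^2 - 268*b - 52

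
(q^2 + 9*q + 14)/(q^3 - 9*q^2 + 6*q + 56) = (q + 7)/(q^2 - 11*q + 28)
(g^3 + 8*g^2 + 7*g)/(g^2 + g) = g + 7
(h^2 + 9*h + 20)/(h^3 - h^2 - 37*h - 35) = (h + 4)/(h^2 - 6*h - 7)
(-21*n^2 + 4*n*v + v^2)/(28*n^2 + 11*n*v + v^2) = (-3*n + v)/(4*n + v)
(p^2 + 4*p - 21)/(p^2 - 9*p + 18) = (p + 7)/(p - 6)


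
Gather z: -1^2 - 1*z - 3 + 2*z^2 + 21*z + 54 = 2*z^2 + 20*z + 50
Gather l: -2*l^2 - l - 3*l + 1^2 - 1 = -2*l^2 - 4*l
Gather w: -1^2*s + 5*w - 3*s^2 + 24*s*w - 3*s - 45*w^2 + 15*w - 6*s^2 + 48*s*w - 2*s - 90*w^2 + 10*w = -9*s^2 - 6*s - 135*w^2 + w*(72*s + 30)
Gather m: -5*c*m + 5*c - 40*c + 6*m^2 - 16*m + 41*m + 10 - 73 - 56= -35*c + 6*m^2 + m*(25 - 5*c) - 119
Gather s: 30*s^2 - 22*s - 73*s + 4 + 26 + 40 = 30*s^2 - 95*s + 70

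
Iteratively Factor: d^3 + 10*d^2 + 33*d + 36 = (d + 4)*(d^2 + 6*d + 9) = (d + 3)*(d + 4)*(d + 3)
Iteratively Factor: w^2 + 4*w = (w + 4)*(w)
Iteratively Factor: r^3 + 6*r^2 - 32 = (r + 4)*(r^2 + 2*r - 8) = (r - 2)*(r + 4)*(r + 4)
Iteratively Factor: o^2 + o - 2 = (o + 2)*(o - 1)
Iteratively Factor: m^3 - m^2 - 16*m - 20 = (m + 2)*(m^2 - 3*m - 10) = (m - 5)*(m + 2)*(m + 2)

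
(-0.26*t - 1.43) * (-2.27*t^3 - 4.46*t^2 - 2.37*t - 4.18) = 0.5902*t^4 + 4.4057*t^3 + 6.994*t^2 + 4.4759*t + 5.9774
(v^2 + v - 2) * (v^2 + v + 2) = v^4 + 2*v^3 + v^2 - 4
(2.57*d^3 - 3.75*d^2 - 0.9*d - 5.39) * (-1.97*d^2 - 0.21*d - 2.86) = -5.0629*d^5 + 6.8478*d^4 - 4.7897*d^3 + 21.5323*d^2 + 3.7059*d + 15.4154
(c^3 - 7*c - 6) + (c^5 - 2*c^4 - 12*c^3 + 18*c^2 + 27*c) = c^5 - 2*c^4 - 11*c^3 + 18*c^2 + 20*c - 6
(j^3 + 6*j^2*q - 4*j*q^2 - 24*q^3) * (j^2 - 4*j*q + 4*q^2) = j^5 + 2*j^4*q - 24*j^3*q^2 + 16*j^2*q^3 + 80*j*q^4 - 96*q^5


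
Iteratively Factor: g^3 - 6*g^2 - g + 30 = (g - 5)*(g^2 - g - 6) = (g - 5)*(g - 3)*(g + 2)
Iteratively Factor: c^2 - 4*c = (c)*(c - 4)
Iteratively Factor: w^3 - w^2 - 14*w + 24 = (w - 3)*(w^2 + 2*w - 8) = (w - 3)*(w + 4)*(w - 2)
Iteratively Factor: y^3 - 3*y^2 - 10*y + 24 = (y - 4)*(y^2 + y - 6) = (y - 4)*(y + 3)*(y - 2)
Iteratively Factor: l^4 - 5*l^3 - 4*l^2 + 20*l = (l - 5)*(l^3 - 4*l) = (l - 5)*(l - 2)*(l^2 + 2*l) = l*(l - 5)*(l - 2)*(l + 2)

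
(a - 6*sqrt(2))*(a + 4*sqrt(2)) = a^2 - 2*sqrt(2)*a - 48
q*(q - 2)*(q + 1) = q^3 - q^2 - 2*q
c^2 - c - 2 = (c - 2)*(c + 1)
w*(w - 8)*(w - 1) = w^3 - 9*w^2 + 8*w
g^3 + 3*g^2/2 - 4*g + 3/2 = (g - 1)*(g - 1/2)*(g + 3)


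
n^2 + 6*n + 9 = (n + 3)^2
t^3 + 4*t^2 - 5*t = t*(t - 1)*(t + 5)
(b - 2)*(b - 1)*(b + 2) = b^3 - b^2 - 4*b + 4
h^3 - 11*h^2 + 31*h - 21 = (h - 7)*(h - 3)*(h - 1)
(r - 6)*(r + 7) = r^2 + r - 42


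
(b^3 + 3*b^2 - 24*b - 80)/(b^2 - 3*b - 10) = (b^2 + 8*b + 16)/(b + 2)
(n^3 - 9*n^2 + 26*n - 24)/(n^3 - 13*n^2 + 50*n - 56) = (n - 3)/(n - 7)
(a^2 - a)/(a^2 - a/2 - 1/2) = 2*a/(2*a + 1)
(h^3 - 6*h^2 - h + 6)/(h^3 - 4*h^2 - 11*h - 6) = (h - 1)/(h + 1)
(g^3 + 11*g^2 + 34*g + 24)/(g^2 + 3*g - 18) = (g^2 + 5*g + 4)/(g - 3)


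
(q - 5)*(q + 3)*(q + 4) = q^3 + 2*q^2 - 23*q - 60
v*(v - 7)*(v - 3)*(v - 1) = v^4 - 11*v^3 + 31*v^2 - 21*v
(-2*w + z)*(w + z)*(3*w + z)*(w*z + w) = -6*w^4*z - 6*w^4 - 5*w^3*z^2 - 5*w^3*z + 2*w^2*z^3 + 2*w^2*z^2 + w*z^4 + w*z^3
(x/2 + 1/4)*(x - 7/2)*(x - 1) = x^3/2 - 2*x^2 + 5*x/8 + 7/8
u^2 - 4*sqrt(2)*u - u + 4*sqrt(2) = (u - 1)*(u - 4*sqrt(2))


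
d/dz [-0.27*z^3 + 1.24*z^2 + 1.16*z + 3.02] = -0.81*z^2 + 2.48*z + 1.16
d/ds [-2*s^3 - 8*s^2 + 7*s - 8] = -6*s^2 - 16*s + 7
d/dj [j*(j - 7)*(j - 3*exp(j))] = -3*j^2*exp(j) + 3*j^2 + 15*j*exp(j) - 14*j + 21*exp(j)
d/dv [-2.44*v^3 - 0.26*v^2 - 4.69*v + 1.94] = -7.32*v^2 - 0.52*v - 4.69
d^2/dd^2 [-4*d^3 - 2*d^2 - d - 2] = -24*d - 4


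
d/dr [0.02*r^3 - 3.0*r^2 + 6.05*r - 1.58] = 0.06*r^2 - 6.0*r + 6.05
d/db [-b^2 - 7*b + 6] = -2*b - 7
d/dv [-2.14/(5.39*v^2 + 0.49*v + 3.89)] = (23.0692*v + 1.0486)/(5.39*v^2 + 0.49*v + 3.89)^2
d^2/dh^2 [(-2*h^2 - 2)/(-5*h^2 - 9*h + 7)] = 60*(-3*h^3 + 12*h^2 + 9*h + 11)/(125*h^6 + 675*h^5 + 690*h^4 - 1161*h^3 - 966*h^2 + 1323*h - 343)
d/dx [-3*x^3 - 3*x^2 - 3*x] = -9*x^2 - 6*x - 3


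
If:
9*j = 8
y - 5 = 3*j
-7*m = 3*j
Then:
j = 8/9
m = -8/21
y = 23/3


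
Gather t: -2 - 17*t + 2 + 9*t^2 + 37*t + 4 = 9*t^2 + 20*t + 4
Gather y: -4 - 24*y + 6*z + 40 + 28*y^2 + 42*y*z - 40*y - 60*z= 28*y^2 + y*(42*z - 64) - 54*z + 36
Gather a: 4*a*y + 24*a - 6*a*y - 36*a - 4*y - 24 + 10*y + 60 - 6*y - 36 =a*(-2*y - 12)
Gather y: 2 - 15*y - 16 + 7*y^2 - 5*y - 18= 7*y^2 - 20*y - 32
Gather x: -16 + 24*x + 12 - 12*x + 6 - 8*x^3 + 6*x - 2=-8*x^3 + 18*x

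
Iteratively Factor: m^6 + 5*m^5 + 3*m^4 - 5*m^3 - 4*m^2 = (m + 1)*(m^5 + 4*m^4 - m^3 - 4*m^2) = m*(m + 1)*(m^4 + 4*m^3 - m^2 - 4*m) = m*(m + 1)^2*(m^3 + 3*m^2 - 4*m) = m*(m - 1)*(m + 1)^2*(m^2 + 4*m) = m*(m - 1)*(m + 1)^2*(m + 4)*(m)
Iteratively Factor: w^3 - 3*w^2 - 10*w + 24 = (w - 2)*(w^2 - w - 12) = (w - 2)*(w + 3)*(w - 4)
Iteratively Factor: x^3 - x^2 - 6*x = (x - 3)*(x^2 + 2*x) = (x - 3)*(x + 2)*(x)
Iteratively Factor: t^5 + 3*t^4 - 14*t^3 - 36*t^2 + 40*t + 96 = (t + 4)*(t^4 - t^3 - 10*t^2 + 4*t + 24) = (t - 2)*(t + 4)*(t^3 + t^2 - 8*t - 12) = (t - 2)*(t + 2)*(t + 4)*(t^2 - t - 6) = (t - 3)*(t - 2)*(t + 2)*(t + 4)*(t + 2)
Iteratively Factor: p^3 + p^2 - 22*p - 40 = (p + 2)*(p^2 - p - 20) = (p - 5)*(p + 2)*(p + 4)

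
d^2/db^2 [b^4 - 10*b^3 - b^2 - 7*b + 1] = 12*b^2 - 60*b - 2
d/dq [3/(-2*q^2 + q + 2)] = 3*(4*q - 1)/(-2*q^2 + q + 2)^2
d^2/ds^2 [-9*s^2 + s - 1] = -18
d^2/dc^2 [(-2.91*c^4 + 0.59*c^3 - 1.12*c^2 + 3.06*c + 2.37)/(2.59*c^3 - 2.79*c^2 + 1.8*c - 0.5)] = (1.13686837721616e-13*c^8 - 24.6699679999999*c^6 + 171.730656*c^5 + 17.6773079999999*c^4 - 242.38024*c^3 + 221.994342*c^2 - 77.72514*c + 13.6933)/(17.373979*c^9 - 56.146797*c^8 + 96.706197*c^7 - 109.821669*c^6 + 88.88724*c^5 - 52.78095*c^4 + 22.8405*c^3 - 6.9525*c^2 + 1.35*c - 0.125)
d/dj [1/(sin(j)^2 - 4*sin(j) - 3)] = 2*(2 - sin(j))*cos(j)/(4*sin(j) + cos(j)^2 + 2)^2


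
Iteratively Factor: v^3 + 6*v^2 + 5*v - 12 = (v + 3)*(v^2 + 3*v - 4) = (v + 3)*(v + 4)*(v - 1)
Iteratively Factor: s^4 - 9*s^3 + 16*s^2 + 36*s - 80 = (s - 5)*(s^3 - 4*s^2 - 4*s + 16) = (s - 5)*(s - 4)*(s^2 - 4) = (s - 5)*(s - 4)*(s + 2)*(s - 2)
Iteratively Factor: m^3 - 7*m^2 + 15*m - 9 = (m - 3)*(m^2 - 4*m + 3) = (m - 3)^2*(m - 1)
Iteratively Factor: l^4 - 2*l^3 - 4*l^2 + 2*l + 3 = (l + 1)*(l^3 - 3*l^2 - l + 3) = (l - 3)*(l + 1)*(l^2 - 1) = (l - 3)*(l + 1)^2*(l - 1)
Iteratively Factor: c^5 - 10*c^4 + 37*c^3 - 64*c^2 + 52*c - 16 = (c - 4)*(c^4 - 6*c^3 + 13*c^2 - 12*c + 4) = (c - 4)*(c - 2)*(c^3 - 4*c^2 + 5*c - 2) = (c - 4)*(c - 2)*(c - 1)*(c^2 - 3*c + 2) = (c - 4)*(c - 2)*(c - 1)^2*(c - 2)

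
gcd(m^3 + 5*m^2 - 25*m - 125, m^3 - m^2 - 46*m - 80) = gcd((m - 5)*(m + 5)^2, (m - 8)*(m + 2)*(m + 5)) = m + 5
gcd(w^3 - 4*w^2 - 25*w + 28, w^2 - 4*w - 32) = w + 4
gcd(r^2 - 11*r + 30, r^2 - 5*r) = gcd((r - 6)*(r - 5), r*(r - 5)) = r - 5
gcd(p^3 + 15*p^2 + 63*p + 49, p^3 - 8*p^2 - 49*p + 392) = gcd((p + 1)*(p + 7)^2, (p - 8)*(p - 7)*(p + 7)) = p + 7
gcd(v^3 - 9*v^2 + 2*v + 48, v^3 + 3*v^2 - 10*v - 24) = v^2 - v - 6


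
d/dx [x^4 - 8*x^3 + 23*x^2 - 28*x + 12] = 4*x^3 - 24*x^2 + 46*x - 28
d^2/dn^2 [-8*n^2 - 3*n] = -16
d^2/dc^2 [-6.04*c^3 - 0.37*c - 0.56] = -36.24*c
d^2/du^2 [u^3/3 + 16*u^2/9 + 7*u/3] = 2*u + 32/9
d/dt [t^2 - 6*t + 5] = 2*t - 6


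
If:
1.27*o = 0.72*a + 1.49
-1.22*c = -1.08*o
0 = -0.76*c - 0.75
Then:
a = -4.04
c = -0.99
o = -1.11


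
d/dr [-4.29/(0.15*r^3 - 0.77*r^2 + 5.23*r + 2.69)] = (1.9305*r^2 - 6.6066*r + 22.4367)/(0.15*r^3 - 0.77*r^2 + 5.23*r + 2.69)^2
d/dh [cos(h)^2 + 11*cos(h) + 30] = -(2*cos(h) + 11)*sin(h)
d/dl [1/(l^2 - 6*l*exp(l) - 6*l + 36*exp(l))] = 2*(3*l*exp(l) - l - 15*exp(l) + 3)/(l^2 - 6*l*exp(l) - 6*l + 36*exp(l))^2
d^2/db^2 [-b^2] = -2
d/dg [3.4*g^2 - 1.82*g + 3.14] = 6.8*g - 1.82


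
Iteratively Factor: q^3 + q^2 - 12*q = (q + 4)*(q^2 - 3*q) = (q - 3)*(q + 4)*(q)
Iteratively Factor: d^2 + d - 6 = (d + 3)*(d - 2)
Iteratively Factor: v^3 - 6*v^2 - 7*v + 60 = (v + 3)*(v^2 - 9*v + 20) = (v - 5)*(v + 3)*(v - 4)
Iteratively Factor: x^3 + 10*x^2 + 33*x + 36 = (x + 3)*(x^2 + 7*x + 12) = (x + 3)*(x + 4)*(x + 3)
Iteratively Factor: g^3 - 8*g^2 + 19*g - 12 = (g - 1)*(g^2 - 7*g + 12) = (g - 4)*(g - 1)*(g - 3)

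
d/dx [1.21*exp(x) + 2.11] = 1.21*exp(x)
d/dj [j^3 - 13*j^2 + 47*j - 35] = 3*j^2 - 26*j + 47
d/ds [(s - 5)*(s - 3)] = 2*s - 8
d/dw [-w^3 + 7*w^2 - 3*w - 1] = -3*w^2 + 14*w - 3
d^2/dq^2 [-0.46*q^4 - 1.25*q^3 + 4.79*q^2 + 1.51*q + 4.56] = -5.52*q^2 - 7.5*q + 9.58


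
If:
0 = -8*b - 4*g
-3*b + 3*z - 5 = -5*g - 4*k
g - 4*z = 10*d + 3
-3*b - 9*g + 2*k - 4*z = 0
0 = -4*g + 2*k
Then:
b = -4/19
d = -21/190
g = 8/19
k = 16/19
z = -7/19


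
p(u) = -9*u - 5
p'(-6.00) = -9.00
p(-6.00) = 49.00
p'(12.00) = -9.00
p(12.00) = -113.00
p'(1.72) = -9.00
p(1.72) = -20.48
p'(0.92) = -9.00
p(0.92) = -13.28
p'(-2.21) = -9.00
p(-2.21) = 14.89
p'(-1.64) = -9.00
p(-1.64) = 9.76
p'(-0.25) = -9.00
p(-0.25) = -2.75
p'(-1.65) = -9.00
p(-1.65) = 9.85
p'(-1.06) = -9.00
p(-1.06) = 4.54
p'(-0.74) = -9.00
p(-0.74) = 1.66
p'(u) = -9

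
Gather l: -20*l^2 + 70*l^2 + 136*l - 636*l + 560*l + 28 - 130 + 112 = 50*l^2 + 60*l + 10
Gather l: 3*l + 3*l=6*l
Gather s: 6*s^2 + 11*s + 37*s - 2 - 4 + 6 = 6*s^2 + 48*s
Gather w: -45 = -45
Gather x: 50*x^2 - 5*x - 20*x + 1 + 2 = 50*x^2 - 25*x + 3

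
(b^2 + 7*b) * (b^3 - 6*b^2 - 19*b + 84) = b^5 + b^4 - 61*b^3 - 49*b^2 + 588*b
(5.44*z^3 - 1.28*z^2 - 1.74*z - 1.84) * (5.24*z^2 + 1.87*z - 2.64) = 28.5056*z^5 + 3.4656*z^4 - 25.8728*z^3 - 9.5162*z^2 + 1.1528*z + 4.8576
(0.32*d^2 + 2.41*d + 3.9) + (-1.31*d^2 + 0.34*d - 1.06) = -0.99*d^2 + 2.75*d + 2.84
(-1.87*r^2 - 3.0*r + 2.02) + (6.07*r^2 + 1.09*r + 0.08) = 4.2*r^2 - 1.91*r + 2.1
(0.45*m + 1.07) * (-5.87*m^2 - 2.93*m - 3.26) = -2.6415*m^3 - 7.5994*m^2 - 4.6021*m - 3.4882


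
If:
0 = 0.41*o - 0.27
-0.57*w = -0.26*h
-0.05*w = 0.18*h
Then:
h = 0.00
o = 0.66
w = 0.00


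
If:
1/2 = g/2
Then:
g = 1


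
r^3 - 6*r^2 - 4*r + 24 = (r - 6)*(r - 2)*(r + 2)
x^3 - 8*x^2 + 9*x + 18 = (x - 6)*(x - 3)*(x + 1)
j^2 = j^2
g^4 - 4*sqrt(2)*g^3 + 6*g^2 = g^2*(g - 3*sqrt(2))*(g - sqrt(2))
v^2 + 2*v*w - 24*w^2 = (v - 4*w)*(v + 6*w)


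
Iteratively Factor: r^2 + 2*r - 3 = (r + 3)*(r - 1)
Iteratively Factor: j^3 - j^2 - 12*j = (j)*(j^2 - j - 12) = j*(j - 4)*(j + 3)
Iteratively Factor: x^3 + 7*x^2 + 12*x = (x)*(x^2 + 7*x + 12) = x*(x + 3)*(x + 4)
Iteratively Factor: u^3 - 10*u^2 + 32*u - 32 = (u - 4)*(u^2 - 6*u + 8) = (u - 4)*(u - 2)*(u - 4)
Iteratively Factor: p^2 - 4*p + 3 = (p - 1)*(p - 3)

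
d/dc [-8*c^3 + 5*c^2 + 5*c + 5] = -24*c^2 + 10*c + 5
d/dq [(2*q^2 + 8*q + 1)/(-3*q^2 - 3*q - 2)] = (18*q^2 - 2*q - 13)/(9*q^4 + 18*q^3 + 21*q^2 + 12*q + 4)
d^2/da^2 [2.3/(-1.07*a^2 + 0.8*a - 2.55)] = (5.26654*a^2 - 3.9376*a - 2.3*(2.14*a - 0.8)*(4.28*a - 1.6) + 12.5511)/(1.07*a^2 - 0.8*a + 2.55)^3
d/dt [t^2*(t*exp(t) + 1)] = t*(t^2*exp(t) + 3*t*exp(t) + 2)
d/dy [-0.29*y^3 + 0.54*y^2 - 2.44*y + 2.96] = -0.87*y^2 + 1.08*y - 2.44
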